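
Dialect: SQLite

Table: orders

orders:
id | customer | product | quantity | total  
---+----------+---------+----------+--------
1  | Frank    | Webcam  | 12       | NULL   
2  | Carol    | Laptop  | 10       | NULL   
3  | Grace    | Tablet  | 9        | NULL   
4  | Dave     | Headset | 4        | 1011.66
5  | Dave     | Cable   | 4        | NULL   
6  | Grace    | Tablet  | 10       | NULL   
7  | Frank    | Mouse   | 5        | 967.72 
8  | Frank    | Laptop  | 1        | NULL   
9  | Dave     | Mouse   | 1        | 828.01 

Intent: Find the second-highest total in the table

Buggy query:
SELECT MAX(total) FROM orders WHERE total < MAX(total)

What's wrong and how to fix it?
Bug: MAX(total) on the right of the comparison is an aggregate-in-WHERE error

Fix: Compute the overall MAX in a subquery, then take MAX of rows below it

Corrected query:
SELECT MAX(total) FROM orders WHERE total < (SELECT MAX(total) FROM orders)

Result:
MAX(total)
----------
967.72    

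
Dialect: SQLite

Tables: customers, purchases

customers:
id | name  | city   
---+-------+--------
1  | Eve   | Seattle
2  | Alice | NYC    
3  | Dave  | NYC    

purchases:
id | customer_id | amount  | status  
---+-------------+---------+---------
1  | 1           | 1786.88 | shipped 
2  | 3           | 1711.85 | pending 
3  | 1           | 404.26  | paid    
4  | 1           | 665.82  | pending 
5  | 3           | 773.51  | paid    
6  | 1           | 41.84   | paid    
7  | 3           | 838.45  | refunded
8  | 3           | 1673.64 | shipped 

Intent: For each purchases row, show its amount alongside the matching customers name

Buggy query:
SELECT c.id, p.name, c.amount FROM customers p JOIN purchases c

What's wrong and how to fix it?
Bug: Missing join condition: each purchases row is matched to all customers rows instead of just its own

Fix: Add ON c.customer_id = p.id to the JOIN

Corrected query:
SELECT c.id, p.name, c.amount FROM customers p JOIN purchases c ON c.customer_id = p.id

Result:
id | name | amount 
---+------+--------
1  | Eve  | 1786.88
2  | Dave | 1711.85
3  | Eve  | 404.26 
4  | Eve  | 665.82 
5  | Dave | 773.51 
6  | Eve  | 41.84  
7  | Dave | 838.45 
8  | Dave | 1673.64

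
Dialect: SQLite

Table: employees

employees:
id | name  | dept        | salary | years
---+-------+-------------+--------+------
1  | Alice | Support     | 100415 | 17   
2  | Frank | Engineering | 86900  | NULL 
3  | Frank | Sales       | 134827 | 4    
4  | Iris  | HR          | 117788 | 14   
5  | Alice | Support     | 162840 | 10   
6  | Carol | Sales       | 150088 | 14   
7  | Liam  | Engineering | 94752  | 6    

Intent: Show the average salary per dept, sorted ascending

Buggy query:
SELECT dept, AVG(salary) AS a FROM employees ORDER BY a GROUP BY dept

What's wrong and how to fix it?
Bug: GROUP BY must precede ORDER BY

Fix: Move ORDER BY to the end, after GROUP BY

Corrected query:
SELECT dept, AVG(salary) AS a FROM employees GROUP BY dept ORDER BY a

Result:
dept        | a       
------------+---------
Engineering | 90826   
HR          | 117788  
Support     | 131627.5
Sales       | 142457.5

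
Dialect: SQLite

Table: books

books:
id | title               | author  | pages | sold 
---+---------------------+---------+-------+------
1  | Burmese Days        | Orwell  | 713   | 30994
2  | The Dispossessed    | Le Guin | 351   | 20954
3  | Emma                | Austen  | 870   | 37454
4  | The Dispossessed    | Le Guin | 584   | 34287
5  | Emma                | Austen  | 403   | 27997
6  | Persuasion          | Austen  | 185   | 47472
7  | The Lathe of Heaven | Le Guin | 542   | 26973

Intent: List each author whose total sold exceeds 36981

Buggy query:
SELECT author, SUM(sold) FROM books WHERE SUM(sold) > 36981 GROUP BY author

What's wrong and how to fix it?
Bug: WHERE runs before GROUP BY, so aggregates aren't available there

Fix: Move the aggregate condition to a HAVING clause

Corrected query:
SELECT author, SUM(sold) FROM books GROUP BY author HAVING SUM(sold) > 36981

Result:
author  | SUM(sold)
--------+----------
Austen  | 112923   
Le Guin | 82214    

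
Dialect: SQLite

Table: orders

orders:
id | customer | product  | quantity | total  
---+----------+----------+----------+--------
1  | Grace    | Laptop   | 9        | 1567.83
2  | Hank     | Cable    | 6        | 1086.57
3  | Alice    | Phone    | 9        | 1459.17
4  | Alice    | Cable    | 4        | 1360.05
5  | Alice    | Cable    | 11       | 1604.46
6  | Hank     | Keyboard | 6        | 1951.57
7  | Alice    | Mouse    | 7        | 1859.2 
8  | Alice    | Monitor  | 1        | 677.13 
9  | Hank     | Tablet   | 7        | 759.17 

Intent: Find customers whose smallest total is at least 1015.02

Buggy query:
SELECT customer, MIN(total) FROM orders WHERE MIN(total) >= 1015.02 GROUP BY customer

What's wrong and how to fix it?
Bug: Aggregates like MIN are computed per group after WHERE runs

Fix: Replace WHERE with HAVING after the GROUP BY

Corrected query:
SELECT customer, MIN(total) FROM orders GROUP BY customer HAVING MIN(total) >= 1015.02

Result:
customer | MIN(total)
---------+-----------
Grace    | 1567.83   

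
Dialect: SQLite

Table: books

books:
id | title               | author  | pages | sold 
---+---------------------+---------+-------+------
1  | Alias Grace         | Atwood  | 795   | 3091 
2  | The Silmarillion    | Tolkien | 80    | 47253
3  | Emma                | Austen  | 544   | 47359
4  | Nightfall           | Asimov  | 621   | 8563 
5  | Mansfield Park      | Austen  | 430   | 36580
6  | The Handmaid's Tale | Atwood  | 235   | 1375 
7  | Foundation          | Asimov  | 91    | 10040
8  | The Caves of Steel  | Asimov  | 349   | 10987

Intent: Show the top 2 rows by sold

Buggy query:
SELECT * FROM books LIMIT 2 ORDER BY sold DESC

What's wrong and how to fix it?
Bug: LIMIT must come after ORDER BY

Fix: Swap the clauses: ORDER BY first, then LIMIT

Corrected query:
SELECT * FROM books ORDER BY sold DESC LIMIT 2

Result:
id | title            | author  | pages | sold 
---+------------------+---------+-------+------
3  | Emma             | Austen  | 544   | 47359
2  | The Silmarillion | Tolkien | 80    | 47253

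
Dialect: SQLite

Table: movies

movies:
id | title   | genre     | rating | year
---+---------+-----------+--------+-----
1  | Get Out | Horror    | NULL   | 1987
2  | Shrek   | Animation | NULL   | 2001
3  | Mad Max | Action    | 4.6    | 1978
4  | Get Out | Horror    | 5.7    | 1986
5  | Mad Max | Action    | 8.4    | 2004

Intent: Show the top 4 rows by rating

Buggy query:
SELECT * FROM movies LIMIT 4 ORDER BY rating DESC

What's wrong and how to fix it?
Bug: ORDER BY cannot follow LIMIT; LIMIT is the final clause

Fix: Sort with ORDER BY, then apply LIMIT

Corrected query:
SELECT * FROM movies ORDER BY rating DESC LIMIT 4

Result:
id | title   | genre  | rating | year
---+---------+--------+--------+-----
5  | Mad Max | Action | 8.4    | 2004
4  | Get Out | Horror | 5.7    | 1986
3  | Mad Max | Action | 4.6    | 1978
1  | Get Out | Horror | NULL   | 1987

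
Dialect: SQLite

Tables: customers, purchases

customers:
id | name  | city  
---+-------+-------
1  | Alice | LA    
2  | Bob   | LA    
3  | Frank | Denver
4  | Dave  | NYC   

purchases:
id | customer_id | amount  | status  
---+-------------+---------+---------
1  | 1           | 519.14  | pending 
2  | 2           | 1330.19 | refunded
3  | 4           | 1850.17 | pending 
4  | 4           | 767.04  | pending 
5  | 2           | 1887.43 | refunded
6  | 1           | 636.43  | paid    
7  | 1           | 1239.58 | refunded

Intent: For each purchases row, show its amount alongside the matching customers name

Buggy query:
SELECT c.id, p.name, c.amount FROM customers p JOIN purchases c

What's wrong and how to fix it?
Bug: Missing join condition: each purchases row is matched to all customers rows instead of just its own

Fix: Add ON c.customer_id = p.id to the JOIN

Corrected query:
SELECT c.id, p.name, c.amount FROM customers p JOIN purchases c ON c.customer_id = p.id

Result:
id | name  | amount 
---+-------+--------
1  | Alice | 519.14 
2  | Bob   | 1330.19
3  | Dave  | 1850.17
4  | Dave  | 767.04 
5  | Bob   | 1887.43
6  | Alice | 636.43 
7  | Alice | 1239.58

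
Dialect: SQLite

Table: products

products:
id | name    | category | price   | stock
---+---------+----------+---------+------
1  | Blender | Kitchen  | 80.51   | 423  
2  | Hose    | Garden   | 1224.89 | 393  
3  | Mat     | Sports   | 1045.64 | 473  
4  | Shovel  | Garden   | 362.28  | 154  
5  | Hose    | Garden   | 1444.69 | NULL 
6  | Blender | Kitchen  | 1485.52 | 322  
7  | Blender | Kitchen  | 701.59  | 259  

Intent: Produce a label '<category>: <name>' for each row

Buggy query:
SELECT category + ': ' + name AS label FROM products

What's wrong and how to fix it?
Bug: '+' is numeric addition; on text columns SQLite converts them to 0 instead of concatenating

Fix: Use the || operator for string concatenation

Corrected query:
SELECT category || ': ' || name AS label FROM products

Result:
label           
----------------
Kitchen: Blender
Garden: Hose    
Sports: Mat     
Garden: Shovel  
Garden: Hose    
Kitchen: Blender
Kitchen: Blender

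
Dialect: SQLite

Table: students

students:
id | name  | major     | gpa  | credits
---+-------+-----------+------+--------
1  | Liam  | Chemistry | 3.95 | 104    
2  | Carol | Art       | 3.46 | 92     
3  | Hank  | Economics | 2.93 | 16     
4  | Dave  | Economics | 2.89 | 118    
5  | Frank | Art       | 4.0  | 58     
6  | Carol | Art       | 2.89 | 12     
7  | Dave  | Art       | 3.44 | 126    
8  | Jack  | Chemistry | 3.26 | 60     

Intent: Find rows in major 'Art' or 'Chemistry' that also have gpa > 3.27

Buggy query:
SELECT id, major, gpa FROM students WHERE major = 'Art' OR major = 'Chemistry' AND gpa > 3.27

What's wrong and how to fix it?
Bug: Without parentheses, AND is evaluated before OR, so the gpa filter only applies to the 'Chemistry' branch

Fix: Add parentheses around the OR so the AND applies to both alternatives

Corrected query:
SELECT id, major, gpa FROM students WHERE (major = 'Art' OR major = 'Chemistry') AND gpa > 3.27

Result:
id | major     | gpa 
---+-----------+-----
1  | Chemistry | 3.95
2  | Art       | 3.46
5  | Art       | 4   
7  | Art       | 3.44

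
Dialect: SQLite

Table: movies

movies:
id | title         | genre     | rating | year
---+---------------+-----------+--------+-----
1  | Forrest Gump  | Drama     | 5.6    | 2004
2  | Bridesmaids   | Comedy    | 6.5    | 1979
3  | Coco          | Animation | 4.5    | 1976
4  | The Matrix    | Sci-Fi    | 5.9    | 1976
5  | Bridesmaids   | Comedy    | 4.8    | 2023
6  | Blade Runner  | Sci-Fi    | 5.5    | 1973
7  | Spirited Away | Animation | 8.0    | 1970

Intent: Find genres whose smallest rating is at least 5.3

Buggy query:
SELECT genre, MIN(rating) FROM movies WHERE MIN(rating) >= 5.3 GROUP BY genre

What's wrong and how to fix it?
Bug: Aggregates like MIN are computed per group after WHERE runs

Fix: Use HAVING for the per-group MIN condition

Corrected query:
SELECT genre, MIN(rating) FROM movies GROUP BY genre HAVING MIN(rating) >= 5.3

Result:
genre  | MIN(rating)
-------+------------
Drama  | 5.6        
Sci-Fi | 5.5        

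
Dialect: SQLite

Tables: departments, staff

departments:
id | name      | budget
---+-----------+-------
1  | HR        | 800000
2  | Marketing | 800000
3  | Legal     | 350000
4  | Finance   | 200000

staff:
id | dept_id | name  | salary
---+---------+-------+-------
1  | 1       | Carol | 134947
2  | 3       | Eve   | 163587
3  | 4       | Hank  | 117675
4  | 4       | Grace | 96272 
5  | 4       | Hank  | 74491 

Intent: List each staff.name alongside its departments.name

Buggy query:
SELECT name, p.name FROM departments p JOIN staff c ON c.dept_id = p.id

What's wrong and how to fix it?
Bug: Both tables have a 'name' column; the unqualified reference is ambiguous

Fix: Prefix ambiguous columns with the table alias

Corrected query:
SELECT c.name, p.name FROM departments p JOIN staff c ON c.dept_id = p.id

Result:
name  | name   
------+--------
Carol | HR     
Eve   | Legal  
Hank  | Finance
Grace | Finance
Hank  | Finance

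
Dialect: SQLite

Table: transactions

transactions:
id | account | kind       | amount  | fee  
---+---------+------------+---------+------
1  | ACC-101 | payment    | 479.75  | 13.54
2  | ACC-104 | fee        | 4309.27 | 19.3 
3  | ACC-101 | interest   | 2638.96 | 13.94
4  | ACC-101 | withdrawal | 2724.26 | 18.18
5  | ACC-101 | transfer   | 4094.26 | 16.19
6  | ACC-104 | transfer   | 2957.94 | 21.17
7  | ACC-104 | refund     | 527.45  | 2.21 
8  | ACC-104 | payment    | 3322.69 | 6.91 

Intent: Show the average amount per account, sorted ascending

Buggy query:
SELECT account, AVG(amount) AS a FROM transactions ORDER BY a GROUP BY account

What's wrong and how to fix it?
Bug: ORDER BY appears before GROUP BY; SQL clause order requires GROUP BY first

Fix: Reorder: SELECT … FROM … GROUP BY … ORDER BY …

Corrected query:
SELECT account, AVG(amount) AS a FROM transactions GROUP BY account ORDER BY a

Result:
account | a        
--------+----------
ACC-101 | 2484.3075
ACC-104 | 2779.3375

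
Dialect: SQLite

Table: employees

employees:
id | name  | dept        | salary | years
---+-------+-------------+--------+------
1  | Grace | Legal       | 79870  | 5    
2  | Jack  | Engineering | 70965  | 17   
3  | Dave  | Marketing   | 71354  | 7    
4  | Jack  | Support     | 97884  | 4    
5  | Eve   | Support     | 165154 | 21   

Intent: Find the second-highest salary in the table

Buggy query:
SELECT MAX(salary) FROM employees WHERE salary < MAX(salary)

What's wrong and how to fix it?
Bug: The inner MAX is an aggregate inside WHERE, which is not allowed

Fix: Put the inner MAX in a scalar subquery

Corrected query:
SELECT MAX(salary) FROM employees WHERE salary < (SELECT MAX(salary) FROM employees)

Result:
MAX(salary)
-----------
97884      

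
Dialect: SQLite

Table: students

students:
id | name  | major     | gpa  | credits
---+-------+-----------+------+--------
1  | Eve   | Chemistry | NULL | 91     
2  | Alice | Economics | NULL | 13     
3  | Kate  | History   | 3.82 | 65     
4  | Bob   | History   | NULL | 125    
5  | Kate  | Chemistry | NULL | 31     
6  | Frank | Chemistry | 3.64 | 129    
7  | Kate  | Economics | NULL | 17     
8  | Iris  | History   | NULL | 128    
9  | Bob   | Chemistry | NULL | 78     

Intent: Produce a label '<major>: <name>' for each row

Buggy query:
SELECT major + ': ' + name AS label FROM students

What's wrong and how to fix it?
Bug: '+' is numeric addition; on text columns SQLite converts them to 0 instead of concatenating

Fix: Use the || operator for string concatenation

Corrected query:
SELECT major || ': ' || name AS label FROM students

Result:
label           
----------------
Chemistry: Eve  
Economics: Alice
History: Kate   
History: Bob    
Chemistry: Kate 
Chemistry: Frank
Economics: Kate 
History: Iris   
Chemistry: Bob  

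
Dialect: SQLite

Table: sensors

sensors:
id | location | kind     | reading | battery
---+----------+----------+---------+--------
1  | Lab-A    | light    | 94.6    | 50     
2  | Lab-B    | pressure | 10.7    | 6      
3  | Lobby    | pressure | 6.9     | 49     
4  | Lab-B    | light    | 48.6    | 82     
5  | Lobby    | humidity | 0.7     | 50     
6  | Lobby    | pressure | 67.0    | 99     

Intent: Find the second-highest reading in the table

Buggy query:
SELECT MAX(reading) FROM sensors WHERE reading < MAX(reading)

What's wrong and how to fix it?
Bug: The inner MAX is an aggregate inside WHERE, which is not allowed

Fix: Compute the overall MAX in a subquery, then take MAX of rows below it

Corrected query:
SELECT MAX(reading) FROM sensors WHERE reading < (SELECT MAX(reading) FROM sensors)

Result:
MAX(reading)
------------
67          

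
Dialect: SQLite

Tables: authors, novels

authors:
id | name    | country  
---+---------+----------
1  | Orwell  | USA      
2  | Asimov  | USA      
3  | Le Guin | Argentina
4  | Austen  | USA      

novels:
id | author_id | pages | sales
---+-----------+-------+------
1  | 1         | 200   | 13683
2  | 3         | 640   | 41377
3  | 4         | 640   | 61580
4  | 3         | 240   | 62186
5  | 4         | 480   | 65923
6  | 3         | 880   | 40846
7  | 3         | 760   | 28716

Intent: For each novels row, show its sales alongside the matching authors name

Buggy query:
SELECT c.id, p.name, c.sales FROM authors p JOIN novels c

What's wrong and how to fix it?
Bug: Missing join condition: each novels row is matched to all authors rows instead of just its own

Fix: Add ON c.author_id = p.id to the JOIN

Corrected query:
SELECT c.id, p.name, c.sales FROM authors p JOIN novels c ON c.author_id = p.id

Result:
id | name    | sales
---+---------+------
1  | Orwell  | 13683
2  | Le Guin | 41377
3  | Austen  | 61580
4  | Le Guin | 62186
5  | Austen  | 65923
6  | Le Guin | 40846
7  | Le Guin | 28716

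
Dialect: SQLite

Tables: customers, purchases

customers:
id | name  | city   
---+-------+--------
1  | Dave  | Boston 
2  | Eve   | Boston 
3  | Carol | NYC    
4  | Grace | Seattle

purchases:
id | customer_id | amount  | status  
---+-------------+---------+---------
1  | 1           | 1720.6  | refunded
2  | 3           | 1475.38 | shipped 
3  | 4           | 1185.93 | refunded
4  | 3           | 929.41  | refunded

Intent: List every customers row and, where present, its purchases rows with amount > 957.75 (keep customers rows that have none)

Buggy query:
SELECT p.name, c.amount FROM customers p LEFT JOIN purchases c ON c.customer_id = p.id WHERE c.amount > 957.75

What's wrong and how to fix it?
Bug: Filtering c.amount in WHERE discards the NULL rows produced by LEFT JOIN, turning it into an inner join

Fix: Put 'c.amount > 957.75' in the JOIN's ON clause instead of WHERE

Corrected query:
SELECT p.name, c.amount FROM customers p LEFT JOIN purchases c ON c.customer_id = p.id AND c.amount > 957.75

Result:
name  | amount 
------+--------
Dave  | 1720.6 
Eve   | NULL   
Carol | 1475.38
Grace | 1185.93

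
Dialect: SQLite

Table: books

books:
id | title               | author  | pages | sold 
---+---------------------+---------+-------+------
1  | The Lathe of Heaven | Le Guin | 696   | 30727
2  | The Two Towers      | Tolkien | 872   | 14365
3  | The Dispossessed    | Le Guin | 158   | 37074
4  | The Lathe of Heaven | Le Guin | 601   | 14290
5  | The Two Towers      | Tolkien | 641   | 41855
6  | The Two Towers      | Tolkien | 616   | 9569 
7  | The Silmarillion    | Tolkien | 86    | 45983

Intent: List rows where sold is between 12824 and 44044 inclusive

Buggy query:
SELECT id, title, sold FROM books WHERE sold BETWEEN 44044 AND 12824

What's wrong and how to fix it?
Bug: The bounds are reversed; BETWEEN a AND b requires a <= b to match anything

Fix: Swap the bounds so the smaller value comes first

Corrected query:
SELECT id, title, sold FROM books WHERE sold BETWEEN 12824 AND 44044

Result:
id | title               | sold 
---+---------------------+------
1  | The Lathe of Heaven | 30727
2  | The Two Towers      | 14365
3  | The Dispossessed    | 37074
4  | The Lathe of Heaven | 14290
5  | The Two Towers      | 41855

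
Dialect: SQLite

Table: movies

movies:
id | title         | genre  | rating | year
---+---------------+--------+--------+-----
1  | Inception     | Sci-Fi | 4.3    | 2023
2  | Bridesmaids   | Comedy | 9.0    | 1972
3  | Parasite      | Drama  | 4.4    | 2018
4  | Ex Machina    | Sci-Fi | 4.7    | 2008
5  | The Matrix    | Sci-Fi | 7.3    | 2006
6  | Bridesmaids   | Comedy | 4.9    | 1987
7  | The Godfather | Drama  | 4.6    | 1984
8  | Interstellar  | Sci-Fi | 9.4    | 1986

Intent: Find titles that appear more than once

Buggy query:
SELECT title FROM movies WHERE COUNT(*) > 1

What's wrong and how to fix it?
Bug: COUNT(*) is an aggregate and cannot be used in WHERE

Fix: Group first, then use HAVING for the count condition

Corrected query:
SELECT title FROM movies GROUP BY title HAVING COUNT(*) > 1

Result:
title      
-----------
Bridesmaids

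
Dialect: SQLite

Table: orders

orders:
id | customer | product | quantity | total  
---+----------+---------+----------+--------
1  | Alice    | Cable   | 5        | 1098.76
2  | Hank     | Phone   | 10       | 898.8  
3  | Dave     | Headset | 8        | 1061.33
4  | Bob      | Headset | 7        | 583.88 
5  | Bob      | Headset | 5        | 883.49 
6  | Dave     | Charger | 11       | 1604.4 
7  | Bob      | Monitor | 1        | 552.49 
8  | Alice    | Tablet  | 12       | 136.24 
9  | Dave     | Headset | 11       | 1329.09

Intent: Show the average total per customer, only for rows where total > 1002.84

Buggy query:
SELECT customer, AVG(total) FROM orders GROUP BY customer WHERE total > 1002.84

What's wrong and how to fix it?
Bug: Row-level WHERE must come before GROUP BY in the clause order

Fix: Place WHERE between FROM and GROUP BY

Corrected query:
SELECT customer, AVG(total) FROM orders WHERE total > 1002.84 GROUP BY customer

Result:
customer | AVG(total) 
---------+------------
Alice    | 1098.76    
Dave     | 1331.606667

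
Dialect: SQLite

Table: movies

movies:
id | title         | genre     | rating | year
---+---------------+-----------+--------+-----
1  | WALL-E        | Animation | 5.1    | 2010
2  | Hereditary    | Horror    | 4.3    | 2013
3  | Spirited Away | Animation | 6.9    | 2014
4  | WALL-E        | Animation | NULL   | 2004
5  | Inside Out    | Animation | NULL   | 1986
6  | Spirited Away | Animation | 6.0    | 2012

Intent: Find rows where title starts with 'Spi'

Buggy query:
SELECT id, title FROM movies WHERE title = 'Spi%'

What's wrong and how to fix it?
Bug: Wildcards only work with LIKE; '=' treats '%' as a literal character

Fix: Replace '=' with LIKE so 'Spi%' is treated as a pattern

Corrected query:
SELECT id, title FROM movies WHERE title LIKE 'Spi%'

Result:
id | title        
---+--------------
3  | Spirited Away
6  | Spirited Away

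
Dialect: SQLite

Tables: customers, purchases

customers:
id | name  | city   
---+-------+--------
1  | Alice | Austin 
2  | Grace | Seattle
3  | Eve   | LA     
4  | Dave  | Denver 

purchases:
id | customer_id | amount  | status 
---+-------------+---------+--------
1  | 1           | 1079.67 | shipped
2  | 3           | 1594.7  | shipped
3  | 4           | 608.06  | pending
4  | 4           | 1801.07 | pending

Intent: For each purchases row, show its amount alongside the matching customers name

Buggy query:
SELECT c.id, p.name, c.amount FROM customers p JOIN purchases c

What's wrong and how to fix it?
Bug: JOIN with no ON clause produces a cartesian product; every purchases row pairs with every customers row

Fix: Specify the join condition linking the foreign key to the parent id

Corrected query:
SELECT c.id, p.name, c.amount FROM customers p JOIN purchases c ON c.customer_id = p.id

Result:
id | name  | amount 
---+-------+--------
1  | Alice | 1079.67
2  | Eve   | 1594.7 
3  | Dave  | 608.06 
4  | Dave  | 1801.07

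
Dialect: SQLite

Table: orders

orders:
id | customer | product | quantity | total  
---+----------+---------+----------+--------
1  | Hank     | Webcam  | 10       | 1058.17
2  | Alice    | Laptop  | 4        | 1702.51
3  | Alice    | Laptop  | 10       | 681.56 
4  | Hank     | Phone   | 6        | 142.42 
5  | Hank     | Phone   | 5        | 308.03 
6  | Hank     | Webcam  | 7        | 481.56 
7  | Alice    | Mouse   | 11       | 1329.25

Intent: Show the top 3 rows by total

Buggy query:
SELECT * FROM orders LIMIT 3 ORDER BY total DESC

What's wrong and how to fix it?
Bug: ORDER BY cannot follow LIMIT; LIMIT is the final clause

Fix: Swap the clauses: ORDER BY first, then LIMIT

Corrected query:
SELECT * FROM orders ORDER BY total DESC LIMIT 3

Result:
id | customer | product | quantity | total  
---+----------+---------+----------+--------
2  | Alice    | Laptop  | 4        | 1702.51
7  | Alice    | Mouse   | 11       | 1329.25
1  | Hank     | Webcam  | 10       | 1058.17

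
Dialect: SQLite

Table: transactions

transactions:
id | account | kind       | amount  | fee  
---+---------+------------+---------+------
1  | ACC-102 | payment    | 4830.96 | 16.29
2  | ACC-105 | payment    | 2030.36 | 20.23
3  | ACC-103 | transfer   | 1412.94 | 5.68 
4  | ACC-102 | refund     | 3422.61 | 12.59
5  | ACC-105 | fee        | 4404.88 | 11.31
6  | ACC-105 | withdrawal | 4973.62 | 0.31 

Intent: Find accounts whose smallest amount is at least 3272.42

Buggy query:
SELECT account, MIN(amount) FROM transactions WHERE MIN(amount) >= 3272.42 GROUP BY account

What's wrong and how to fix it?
Bug: MIN() in WHERE is a misuse of aggregate

Fix: Replace WHERE with HAVING after the GROUP BY

Corrected query:
SELECT account, MIN(amount) FROM transactions GROUP BY account HAVING MIN(amount) >= 3272.42

Result:
account | MIN(amount)
--------+------------
ACC-102 | 3422.61    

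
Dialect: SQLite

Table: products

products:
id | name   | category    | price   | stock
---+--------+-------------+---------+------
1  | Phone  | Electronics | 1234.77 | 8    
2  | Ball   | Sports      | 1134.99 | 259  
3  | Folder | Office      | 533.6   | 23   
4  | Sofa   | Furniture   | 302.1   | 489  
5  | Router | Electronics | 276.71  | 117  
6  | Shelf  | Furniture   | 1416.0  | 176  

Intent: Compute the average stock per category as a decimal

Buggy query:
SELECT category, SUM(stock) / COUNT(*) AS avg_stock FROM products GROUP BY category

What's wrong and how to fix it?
Bug: SUM(stock) and COUNT(*) are both integers; the division truncates the fractional part

Fix: Cast one side to REAL so the division keeps the fractional part

Corrected query:
SELECT category, SUM(stock) * 1.0 / COUNT(*) AS avg_stock FROM products GROUP BY category

Result:
category    | avg_stock
------------+----------
Electronics | 62.5     
Furniture   | 332.5    
Office      | 23       
Sports      | 259      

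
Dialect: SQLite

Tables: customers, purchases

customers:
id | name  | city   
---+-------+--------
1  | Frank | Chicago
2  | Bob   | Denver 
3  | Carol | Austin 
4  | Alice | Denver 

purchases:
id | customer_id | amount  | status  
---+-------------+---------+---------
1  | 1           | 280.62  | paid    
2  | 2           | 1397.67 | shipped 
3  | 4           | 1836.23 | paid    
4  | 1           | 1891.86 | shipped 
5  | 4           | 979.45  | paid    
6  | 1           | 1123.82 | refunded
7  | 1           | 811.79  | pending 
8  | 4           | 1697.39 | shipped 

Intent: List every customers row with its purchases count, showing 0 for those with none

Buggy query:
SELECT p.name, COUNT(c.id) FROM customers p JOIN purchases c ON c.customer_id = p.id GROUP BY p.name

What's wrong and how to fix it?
Bug: INNER JOIN drops customers rows that have no matching purchases rows

Fix: Switch to LEFT JOIN to retain unmatched parent rows

Corrected query:
SELECT p.name, COUNT(c.id) FROM customers p LEFT JOIN purchases c ON c.customer_id = p.id GROUP BY p.name

Result:
name  | COUNT(c.id)
------+------------
Alice | 3          
Bob   | 1          
Carol | 0          
Frank | 4          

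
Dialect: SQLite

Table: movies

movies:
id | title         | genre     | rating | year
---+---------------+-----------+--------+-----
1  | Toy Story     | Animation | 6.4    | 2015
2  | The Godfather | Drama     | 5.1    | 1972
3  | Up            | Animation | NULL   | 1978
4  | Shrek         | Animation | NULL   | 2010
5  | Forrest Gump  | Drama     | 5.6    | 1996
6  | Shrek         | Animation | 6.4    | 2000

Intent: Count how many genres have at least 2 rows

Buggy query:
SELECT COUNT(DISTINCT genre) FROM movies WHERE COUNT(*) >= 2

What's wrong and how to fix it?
Bug: WHERE filters individual rows, not groups, so a group-level COUNT is invalid there

Fix: Use a subquery that GROUPs and filters with HAVING, then count its rows

Corrected query:
SELECT COUNT(*) FROM (SELECT genre FROM movies GROUP BY genre HAVING COUNT(*) >= 2)

Result:
COUNT(*)
--------
2       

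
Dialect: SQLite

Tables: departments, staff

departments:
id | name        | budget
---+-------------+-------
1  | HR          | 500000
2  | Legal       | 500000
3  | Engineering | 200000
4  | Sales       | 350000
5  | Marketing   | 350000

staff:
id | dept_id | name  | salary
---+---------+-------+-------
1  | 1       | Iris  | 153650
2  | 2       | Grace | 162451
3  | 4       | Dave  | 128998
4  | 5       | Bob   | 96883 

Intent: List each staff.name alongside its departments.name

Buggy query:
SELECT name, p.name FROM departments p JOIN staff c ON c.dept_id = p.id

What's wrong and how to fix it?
Bug: Both tables have a 'name' column; the unqualified reference is ambiguous

Fix: Qualify the column with its table alias (c.name)

Corrected query:
SELECT c.name, p.name FROM departments p JOIN staff c ON c.dept_id = p.id

Result:
name  | name     
------+----------
Iris  | HR       
Grace | Legal    
Dave  | Sales    
Bob   | Marketing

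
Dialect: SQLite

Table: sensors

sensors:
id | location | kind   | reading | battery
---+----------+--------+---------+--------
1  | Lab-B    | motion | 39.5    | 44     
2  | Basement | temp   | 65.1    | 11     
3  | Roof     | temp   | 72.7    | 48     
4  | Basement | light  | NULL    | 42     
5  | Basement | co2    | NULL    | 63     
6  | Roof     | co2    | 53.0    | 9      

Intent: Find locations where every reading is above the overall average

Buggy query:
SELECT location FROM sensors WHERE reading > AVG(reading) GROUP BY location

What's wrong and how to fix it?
Bug: WHERE evaluates per row before aggregation, so AVG() is unavailable

Fix: Use a subquery for AVG and a HAVING MIN(...) filter so the condition holds for every row in the group

Corrected query:
SELECT location FROM sensors GROUP BY location HAVING MIN(reading) > (SELECT AVG(reading) FROM sensors)

Result:
location
--------
Basement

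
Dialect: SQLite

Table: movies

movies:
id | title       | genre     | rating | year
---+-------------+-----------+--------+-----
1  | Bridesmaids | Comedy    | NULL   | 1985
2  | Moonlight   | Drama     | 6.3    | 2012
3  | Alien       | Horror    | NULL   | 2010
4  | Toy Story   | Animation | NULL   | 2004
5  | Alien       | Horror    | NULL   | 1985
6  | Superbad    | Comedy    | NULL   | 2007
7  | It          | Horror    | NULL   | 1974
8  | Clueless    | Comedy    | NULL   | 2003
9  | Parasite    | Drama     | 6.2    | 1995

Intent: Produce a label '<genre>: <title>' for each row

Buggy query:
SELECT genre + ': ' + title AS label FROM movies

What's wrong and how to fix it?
Bug: SQLite uses || for string concatenation; + coerces text to numbers (yielding 0)

Fix: Use the || operator for string concatenation

Corrected query:
SELECT genre || ': ' || title AS label FROM movies

Result:
label               
--------------------
Comedy: Bridesmaids 
Drama: Moonlight    
Horror: Alien       
Animation: Toy Story
Horror: Alien       
Comedy: Superbad    
Horror: It          
Comedy: Clueless    
Drama: Parasite     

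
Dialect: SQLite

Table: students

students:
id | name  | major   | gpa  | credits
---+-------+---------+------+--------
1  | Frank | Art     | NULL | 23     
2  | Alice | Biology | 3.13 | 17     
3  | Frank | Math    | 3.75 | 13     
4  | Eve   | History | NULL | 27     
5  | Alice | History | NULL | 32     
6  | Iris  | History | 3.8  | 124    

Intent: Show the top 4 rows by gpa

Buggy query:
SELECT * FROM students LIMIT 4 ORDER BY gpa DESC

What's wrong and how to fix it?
Bug: ORDER BY cannot follow LIMIT; LIMIT is the final clause

Fix: Swap the clauses: ORDER BY first, then LIMIT

Corrected query:
SELECT * FROM students ORDER BY gpa DESC LIMIT 4

Result:
id | name  | major   | gpa  | credits
---+-------+---------+------+--------
6  | Iris  | History | 3.8  | 124    
3  | Frank | Math    | 3.75 | 13     
2  | Alice | Biology | 3.13 | 17     
1  | Frank | Art     | NULL | 23     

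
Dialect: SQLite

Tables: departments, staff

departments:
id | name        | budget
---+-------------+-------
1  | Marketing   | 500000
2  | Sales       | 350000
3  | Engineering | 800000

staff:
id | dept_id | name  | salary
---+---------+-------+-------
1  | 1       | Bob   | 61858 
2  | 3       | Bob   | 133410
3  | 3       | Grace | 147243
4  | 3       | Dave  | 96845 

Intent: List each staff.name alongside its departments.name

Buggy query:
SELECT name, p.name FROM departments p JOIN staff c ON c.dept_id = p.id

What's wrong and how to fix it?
Bug: Both tables have a 'name' column; the unqualified reference is ambiguous

Fix: Qualify the column with its table alias (c.name)

Corrected query:
SELECT c.name, p.name FROM departments p JOIN staff c ON c.dept_id = p.id

Result:
name  | name       
------+------------
Bob   | Marketing  
Bob   | Engineering
Grace | Engineering
Dave  | Engineering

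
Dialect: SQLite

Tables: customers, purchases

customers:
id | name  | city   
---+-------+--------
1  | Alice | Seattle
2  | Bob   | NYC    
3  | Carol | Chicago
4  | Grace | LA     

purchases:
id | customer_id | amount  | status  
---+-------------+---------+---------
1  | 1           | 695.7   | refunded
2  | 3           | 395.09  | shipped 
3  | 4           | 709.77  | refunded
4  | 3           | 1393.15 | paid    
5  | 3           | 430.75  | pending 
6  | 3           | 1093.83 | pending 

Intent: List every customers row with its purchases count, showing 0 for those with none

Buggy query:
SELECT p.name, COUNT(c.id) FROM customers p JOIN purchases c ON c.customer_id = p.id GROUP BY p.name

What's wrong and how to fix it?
Bug: An inner join excludes parents with zero children

Fix: Use LEFT JOIN so parents without children still appear (COUNT(c.id) gives 0)

Corrected query:
SELECT p.name, COUNT(c.id) FROM customers p LEFT JOIN purchases c ON c.customer_id = p.id GROUP BY p.name

Result:
name  | COUNT(c.id)
------+------------
Alice | 1          
Bob   | 0          
Carol | 4          
Grace | 1          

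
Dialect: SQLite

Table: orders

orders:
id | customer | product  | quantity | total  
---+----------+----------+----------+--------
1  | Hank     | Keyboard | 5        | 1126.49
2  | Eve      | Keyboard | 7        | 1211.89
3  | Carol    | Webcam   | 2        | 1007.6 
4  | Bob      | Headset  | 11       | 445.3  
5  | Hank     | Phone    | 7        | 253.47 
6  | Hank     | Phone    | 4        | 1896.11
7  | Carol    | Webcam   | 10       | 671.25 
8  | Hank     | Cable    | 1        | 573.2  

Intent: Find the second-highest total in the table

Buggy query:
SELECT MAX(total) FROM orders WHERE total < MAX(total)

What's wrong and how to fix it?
Bug: MAX(total) on the right of the comparison is an aggregate-in-WHERE error

Fix: Compute the overall MAX in a subquery, then take MAX of rows below it

Corrected query:
SELECT MAX(total) FROM orders WHERE total < (SELECT MAX(total) FROM orders)

Result:
MAX(total)
----------
1211.89   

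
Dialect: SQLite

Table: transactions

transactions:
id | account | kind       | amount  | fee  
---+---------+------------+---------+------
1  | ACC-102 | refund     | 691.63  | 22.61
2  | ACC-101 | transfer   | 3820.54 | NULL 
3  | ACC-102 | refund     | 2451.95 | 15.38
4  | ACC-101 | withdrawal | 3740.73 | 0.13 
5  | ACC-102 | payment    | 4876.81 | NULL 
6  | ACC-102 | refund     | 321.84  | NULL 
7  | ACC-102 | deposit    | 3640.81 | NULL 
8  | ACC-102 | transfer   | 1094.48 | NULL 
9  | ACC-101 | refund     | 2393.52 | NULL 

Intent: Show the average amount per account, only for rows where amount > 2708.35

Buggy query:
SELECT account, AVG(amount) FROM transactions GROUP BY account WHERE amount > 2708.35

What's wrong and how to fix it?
Bug: WHERE cannot follow GROUP BY

Fix: Place WHERE between FROM and GROUP BY

Corrected query:
SELECT account, AVG(amount) FROM transactions WHERE amount > 2708.35 GROUP BY account

Result:
account | AVG(amount)
--------+------------
ACC-101 | 3780.635   
ACC-102 | 4258.81    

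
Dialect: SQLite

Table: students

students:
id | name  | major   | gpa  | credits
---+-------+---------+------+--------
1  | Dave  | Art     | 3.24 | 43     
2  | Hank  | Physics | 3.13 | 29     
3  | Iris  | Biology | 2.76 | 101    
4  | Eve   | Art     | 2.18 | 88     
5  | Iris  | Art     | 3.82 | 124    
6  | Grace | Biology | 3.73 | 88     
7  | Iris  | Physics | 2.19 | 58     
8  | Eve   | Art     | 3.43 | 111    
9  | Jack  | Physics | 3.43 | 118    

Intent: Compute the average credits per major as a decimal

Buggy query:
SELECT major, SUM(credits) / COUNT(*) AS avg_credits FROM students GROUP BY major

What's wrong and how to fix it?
Bug: Both operands are integers, so '/' performs integer division and truncates

Fix: Cast one side to REAL so the division keeps the fractional part

Corrected query:
SELECT major, SUM(credits) * 1.0 / COUNT(*) AS avg_credits FROM students GROUP BY major

Result:
major   | avg_credits
--------+------------
Art     | 91.5       
Biology | 94.5       
Physics | 68.333333  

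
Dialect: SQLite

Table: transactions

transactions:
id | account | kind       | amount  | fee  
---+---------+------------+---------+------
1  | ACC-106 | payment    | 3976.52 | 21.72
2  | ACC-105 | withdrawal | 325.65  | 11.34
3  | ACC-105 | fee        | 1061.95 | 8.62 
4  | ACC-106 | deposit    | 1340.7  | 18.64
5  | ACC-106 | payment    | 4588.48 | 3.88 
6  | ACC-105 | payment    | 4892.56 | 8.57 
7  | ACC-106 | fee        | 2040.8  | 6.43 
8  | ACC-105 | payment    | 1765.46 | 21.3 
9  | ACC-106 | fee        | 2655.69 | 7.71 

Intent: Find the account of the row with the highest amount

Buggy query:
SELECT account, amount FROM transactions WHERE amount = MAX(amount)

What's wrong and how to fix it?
Bug: MAX(amount) is an aggregate and cannot be used directly in WHERE

Fix: Use a subquery: WHERE amount = (SELECT MAX(amount) FROM transactions)

Corrected query:
SELECT account, amount FROM transactions WHERE amount = (SELECT MAX(amount) FROM transactions)

Result:
account | amount 
--------+--------
ACC-105 | 4892.56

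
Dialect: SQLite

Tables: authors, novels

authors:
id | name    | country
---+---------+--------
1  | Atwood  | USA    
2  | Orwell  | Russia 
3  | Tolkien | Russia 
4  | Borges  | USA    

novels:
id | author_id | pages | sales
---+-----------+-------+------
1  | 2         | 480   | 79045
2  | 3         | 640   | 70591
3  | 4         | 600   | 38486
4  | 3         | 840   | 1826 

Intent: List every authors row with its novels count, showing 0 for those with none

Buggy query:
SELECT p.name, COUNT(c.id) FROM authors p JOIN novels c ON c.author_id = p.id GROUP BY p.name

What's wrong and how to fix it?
Bug: An inner join excludes parents with zero children

Fix: Switch to LEFT JOIN to retain unmatched parent rows

Corrected query:
SELECT p.name, COUNT(c.id) FROM authors p LEFT JOIN novels c ON c.author_id = p.id GROUP BY p.name

Result:
name    | COUNT(c.id)
--------+------------
Atwood  | 0          
Borges  | 1          
Orwell  | 1          
Tolkien | 2          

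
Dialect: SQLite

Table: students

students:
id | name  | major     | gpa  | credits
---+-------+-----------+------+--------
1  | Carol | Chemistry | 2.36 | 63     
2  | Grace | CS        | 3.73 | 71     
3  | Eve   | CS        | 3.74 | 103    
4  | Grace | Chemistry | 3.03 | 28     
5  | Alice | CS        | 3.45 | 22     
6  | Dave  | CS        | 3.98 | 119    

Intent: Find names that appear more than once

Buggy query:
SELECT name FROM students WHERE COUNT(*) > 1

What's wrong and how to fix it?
Bug: WHERE can't reference COUNT(*); aggregates are computed after WHERE

Fix: GROUP BY name, then filter groups with HAVING COUNT(*) > 1

Corrected query:
SELECT name FROM students GROUP BY name HAVING COUNT(*) > 1

Result:
name 
-----
Grace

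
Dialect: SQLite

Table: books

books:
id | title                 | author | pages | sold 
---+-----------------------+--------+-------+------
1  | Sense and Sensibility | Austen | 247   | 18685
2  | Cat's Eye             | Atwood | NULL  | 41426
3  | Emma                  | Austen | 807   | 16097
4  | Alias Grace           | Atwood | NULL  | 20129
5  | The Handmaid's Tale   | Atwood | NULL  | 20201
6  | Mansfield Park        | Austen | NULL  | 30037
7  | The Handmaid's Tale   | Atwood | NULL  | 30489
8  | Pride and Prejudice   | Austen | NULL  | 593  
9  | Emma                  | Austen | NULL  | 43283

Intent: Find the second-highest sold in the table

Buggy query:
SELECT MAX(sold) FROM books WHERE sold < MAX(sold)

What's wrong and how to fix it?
Bug: The inner MAX is an aggregate inside WHERE, which is not allowed

Fix: Compute the overall MAX in a subquery, then take MAX of rows below it

Corrected query:
SELECT MAX(sold) FROM books WHERE sold < (SELECT MAX(sold) FROM books)

Result:
MAX(sold)
---------
41426    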